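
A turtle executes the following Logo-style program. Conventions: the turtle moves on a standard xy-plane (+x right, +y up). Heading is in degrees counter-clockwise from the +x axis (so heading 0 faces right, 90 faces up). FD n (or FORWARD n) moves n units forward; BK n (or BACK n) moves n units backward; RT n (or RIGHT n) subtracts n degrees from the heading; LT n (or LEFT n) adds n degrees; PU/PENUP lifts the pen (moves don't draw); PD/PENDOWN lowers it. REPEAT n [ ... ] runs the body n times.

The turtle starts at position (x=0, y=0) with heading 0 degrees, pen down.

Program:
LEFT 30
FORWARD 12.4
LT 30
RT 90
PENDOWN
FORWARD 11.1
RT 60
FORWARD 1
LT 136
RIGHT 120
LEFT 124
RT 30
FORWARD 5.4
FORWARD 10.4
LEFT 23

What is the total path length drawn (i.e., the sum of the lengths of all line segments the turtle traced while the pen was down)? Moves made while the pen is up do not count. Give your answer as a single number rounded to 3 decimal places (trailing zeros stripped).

Executing turtle program step by step:
Start: pos=(0,0), heading=0, pen down
LT 30: heading 0 -> 30
FD 12.4: (0,0) -> (10.739,6.2) [heading=30, draw]
LT 30: heading 30 -> 60
RT 90: heading 60 -> 330
PD: pen down
FD 11.1: (10.739,6.2) -> (20.352,0.65) [heading=330, draw]
RT 60: heading 330 -> 270
FD 1: (20.352,0.65) -> (20.352,-0.35) [heading=270, draw]
LT 136: heading 270 -> 46
RT 120: heading 46 -> 286
LT 124: heading 286 -> 50
RT 30: heading 50 -> 20
FD 5.4: (20.352,-0.35) -> (25.426,1.497) [heading=20, draw]
FD 10.4: (25.426,1.497) -> (35.199,5.054) [heading=20, draw]
LT 23: heading 20 -> 43
Final: pos=(35.199,5.054), heading=43, 5 segment(s) drawn

Segment lengths:
  seg 1: (0,0) -> (10.739,6.2), length = 12.4
  seg 2: (10.739,6.2) -> (20.352,0.65), length = 11.1
  seg 3: (20.352,0.65) -> (20.352,-0.35), length = 1
  seg 4: (20.352,-0.35) -> (25.426,1.497), length = 5.4
  seg 5: (25.426,1.497) -> (35.199,5.054), length = 10.4
Total = 40.3

Answer: 40.3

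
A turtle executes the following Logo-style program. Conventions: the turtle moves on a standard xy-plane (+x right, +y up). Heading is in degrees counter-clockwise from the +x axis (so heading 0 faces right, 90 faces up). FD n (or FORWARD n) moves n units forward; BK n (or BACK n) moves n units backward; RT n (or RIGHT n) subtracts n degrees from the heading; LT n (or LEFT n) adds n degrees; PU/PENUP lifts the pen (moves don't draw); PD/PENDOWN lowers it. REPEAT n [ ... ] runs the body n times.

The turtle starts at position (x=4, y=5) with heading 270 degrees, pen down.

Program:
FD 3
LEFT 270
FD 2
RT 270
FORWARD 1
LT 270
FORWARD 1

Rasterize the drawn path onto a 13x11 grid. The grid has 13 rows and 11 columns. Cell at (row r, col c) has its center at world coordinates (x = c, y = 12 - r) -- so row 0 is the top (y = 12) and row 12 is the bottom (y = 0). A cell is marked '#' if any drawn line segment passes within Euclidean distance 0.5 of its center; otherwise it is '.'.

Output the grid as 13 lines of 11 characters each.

Answer: ...........
...........
...........
...........
...........
...........
...........
....#......
....#......
....#......
..###......
.##........
...........

Derivation:
Segment 0: (4,5) -> (4,2)
Segment 1: (4,2) -> (2,2)
Segment 2: (2,2) -> (2,1)
Segment 3: (2,1) -> (1,1)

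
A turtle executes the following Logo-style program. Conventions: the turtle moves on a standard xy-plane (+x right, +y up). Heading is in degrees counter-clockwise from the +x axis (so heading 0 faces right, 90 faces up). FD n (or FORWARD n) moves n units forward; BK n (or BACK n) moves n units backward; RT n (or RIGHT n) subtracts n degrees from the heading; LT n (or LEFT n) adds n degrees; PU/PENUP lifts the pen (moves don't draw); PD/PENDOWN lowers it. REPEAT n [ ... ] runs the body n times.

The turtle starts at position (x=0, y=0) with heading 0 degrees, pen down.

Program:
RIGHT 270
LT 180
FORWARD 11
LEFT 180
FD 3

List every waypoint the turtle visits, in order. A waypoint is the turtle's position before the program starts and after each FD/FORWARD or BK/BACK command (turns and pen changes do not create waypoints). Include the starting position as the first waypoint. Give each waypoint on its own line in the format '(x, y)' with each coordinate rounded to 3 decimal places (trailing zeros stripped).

Executing turtle program step by step:
Start: pos=(0,0), heading=0, pen down
RT 270: heading 0 -> 90
LT 180: heading 90 -> 270
FD 11: (0,0) -> (0,-11) [heading=270, draw]
LT 180: heading 270 -> 90
FD 3: (0,-11) -> (0,-8) [heading=90, draw]
Final: pos=(0,-8), heading=90, 2 segment(s) drawn
Waypoints (3 total):
(0, 0)
(0, -11)
(0, -8)

Answer: (0, 0)
(0, -11)
(0, -8)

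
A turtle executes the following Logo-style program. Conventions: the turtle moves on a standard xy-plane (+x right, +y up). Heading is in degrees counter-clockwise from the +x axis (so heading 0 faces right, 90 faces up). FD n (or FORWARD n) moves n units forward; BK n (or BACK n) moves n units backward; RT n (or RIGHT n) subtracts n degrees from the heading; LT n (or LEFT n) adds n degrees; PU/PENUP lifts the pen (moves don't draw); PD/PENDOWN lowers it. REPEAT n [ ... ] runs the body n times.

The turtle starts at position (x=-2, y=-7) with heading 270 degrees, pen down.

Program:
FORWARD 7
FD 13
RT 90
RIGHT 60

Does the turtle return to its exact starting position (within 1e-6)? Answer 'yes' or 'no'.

Answer: no

Derivation:
Executing turtle program step by step:
Start: pos=(-2,-7), heading=270, pen down
FD 7: (-2,-7) -> (-2,-14) [heading=270, draw]
FD 13: (-2,-14) -> (-2,-27) [heading=270, draw]
RT 90: heading 270 -> 180
RT 60: heading 180 -> 120
Final: pos=(-2,-27), heading=120, 2 segment(s) drawn

Start position: (-2, -7)
Final position: (-2, -27)
Distance = 20; >= 1e-6 -> NOT closed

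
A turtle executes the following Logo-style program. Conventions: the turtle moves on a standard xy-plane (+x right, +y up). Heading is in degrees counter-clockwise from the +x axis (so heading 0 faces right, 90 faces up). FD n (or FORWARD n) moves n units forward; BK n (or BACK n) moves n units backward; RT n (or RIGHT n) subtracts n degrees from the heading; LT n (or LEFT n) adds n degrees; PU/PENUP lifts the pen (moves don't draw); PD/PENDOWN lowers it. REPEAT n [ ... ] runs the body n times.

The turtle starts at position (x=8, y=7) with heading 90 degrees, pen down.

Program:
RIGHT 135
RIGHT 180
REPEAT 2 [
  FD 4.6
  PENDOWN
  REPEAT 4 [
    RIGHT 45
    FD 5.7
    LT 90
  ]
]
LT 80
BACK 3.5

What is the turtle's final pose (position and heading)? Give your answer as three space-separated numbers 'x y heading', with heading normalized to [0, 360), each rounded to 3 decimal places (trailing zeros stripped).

Executing turtle program step by step:
Start: pos=(8,7), heading=90, pen down
RT 135: heading 90 -> 315
RT 180: heading 315 -> 135
REPEAT 2 [
  -- iteration 1/2 --
  FD 4.6: (8,7) -> (4.747,10.253) [heading=135, draw]
  PD: pen down
  REPEAT 4 [
    -- iteration 1/4 --
    RT 45: heading 135 -> 90
    FD 5.7: (4.747,10.253) -> (4.747,15.953) [heading=90, draw]
    LT 90: heading 90 -> 180
    -- iteration 2/4 --
    RT 45: heading 180 -> 135
    FD 5.7: (4.747,15.953) -> (0.717,19.983) [heading=135, draw]
    LT 90: heading 135 -> 225
    -- iteration 3/4 --
    RT 45: heading 225 -> 180
    FD 5.7: (0.717,19.983) -> (-4.983,19.983) [heading=180, draw]
    LT 90: heading 180 -> 270
    -- iteration 4/4 --
    RT 45: heading 270 -> 225
    FD 5.7: (-4.983,19.983) -> (-9.014,15.953) [heading=225, draw]
    LT 90: heading 225 -> 315
  ]
  -- iteration 2/2 --
  FD 4.6: (-9.014,15.953) -> (-5.761,12.7) [heading=315, draw]
  PD: pen down
  REPEAT 4 [
    -- iteration 1/4 --
    RT 45: heading 315 -> 270
    FD 5.7: (-5.761,12.7) -> (-5.761,7) [heading=270, draw]
    LT 90: heading 270 -> 0
    -- iteration 2/4 --
    RT 45: heading 0 -> 315
    FD 5.7: (-5.761,7) -> (-1.731,2.969) [heading=315, draw]
    LT 90: heading 315 -> 45
    -- iteration 3/4 --
    RT 45: heading 45 -> 0
    FD 5.7: (-1.731,2.969) -> (3.969,2.969) [heading=0, draw]
    LT 90: heading 0 -> 90
    -- iteration 4/4 --
    RT 45: heading 90 -> 45
    FD 5.7: (3.969,2.969) -> (8,7) [heading=45, draw]
    LT 90: heading 45 -> 135
  ]
]
LT 80: heading 135 -> 215
BK 3.5: (8,7) -> (10.867,9.008) [heading=215, draw]
Final: pos=(10.867,9.008), heading=215, 11 segment(s) drawn

Answer: 10.867 9.008 215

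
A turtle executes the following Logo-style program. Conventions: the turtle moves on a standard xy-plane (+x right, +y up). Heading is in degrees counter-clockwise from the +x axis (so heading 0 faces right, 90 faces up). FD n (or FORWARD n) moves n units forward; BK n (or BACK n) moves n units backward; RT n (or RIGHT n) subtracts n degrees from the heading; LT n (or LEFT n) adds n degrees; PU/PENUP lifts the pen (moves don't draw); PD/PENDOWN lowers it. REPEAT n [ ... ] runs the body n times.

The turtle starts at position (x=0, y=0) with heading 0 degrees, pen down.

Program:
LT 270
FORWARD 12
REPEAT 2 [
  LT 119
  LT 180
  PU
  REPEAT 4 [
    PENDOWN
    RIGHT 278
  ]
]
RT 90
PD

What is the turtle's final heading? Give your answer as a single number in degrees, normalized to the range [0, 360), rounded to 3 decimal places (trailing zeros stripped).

Answer: 354

Derivation:
Executing turtle program step by step:
Start: pos=(0,0), heading=0, pen down
LT 270: heading 0 -> 270
FD 12: (0,0) -> (0,-12) [heading=270, draw]
REPEAT 2 [
  -- iteration 1/2 --
  LT 119: heading 270 -> 29
  LT 180: heading 29 -> 209
  PU: pen up
  REPEAT 4 [
    -- iteration 1/4 --
    PD: pen down
    RT 278: heading 209 -> 291
    -- iteration 2/4 --
    PD: pen down
    RT 278: heading 291 -> 13
    -- iteration 3/4 --
    PD: pen down
    RT 278: heading 13 -> 95
    -- iteration 4/4 --
    PD: pen down
    RT 278: heading 95 -> 177
  ]
  -- iteration 2/2 --
  LT 119: heading 177 -> 296
  LT 180: heading 296 -> 116
  PU: pen up
  REPEAT 4 [
    -- iteration 1/4 --
    PD: pen down
    RT 278: heading 116 -> 198
    -- iteration 2/4 --
    PD: pen down
    RT 278: heading 198 -> 280
    -- iteration 3/4 --
    PD: pen down
    RT 278: heading 280 -> 2
    -- iteration 4/4 --
    PD: pen down
    RT 278: heading 2 -> 84
  ]
]
RT 90: heading 84 -> 354
PD: pen down
Final: pos=(0,-12), heading=354, 1 segment(s) drawn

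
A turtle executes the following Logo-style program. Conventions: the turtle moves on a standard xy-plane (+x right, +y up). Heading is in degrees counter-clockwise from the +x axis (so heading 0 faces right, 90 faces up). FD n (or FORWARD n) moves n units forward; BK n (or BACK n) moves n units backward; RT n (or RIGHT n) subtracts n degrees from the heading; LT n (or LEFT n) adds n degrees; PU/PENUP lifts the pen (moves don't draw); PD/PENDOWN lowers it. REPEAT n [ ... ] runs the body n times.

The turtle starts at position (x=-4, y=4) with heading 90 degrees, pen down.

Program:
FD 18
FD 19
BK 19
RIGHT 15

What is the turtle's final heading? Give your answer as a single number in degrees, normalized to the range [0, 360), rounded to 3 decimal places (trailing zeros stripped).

Executing turtle program step by step:
Start: pos=(-4,4), heading=90, pen down
FD 18: (-4,4) -> (-4,22) [heading=90, draw]
FD 19: (-4,22) -> (-4,41) [heading=90, draw]
BK 19: (-4,41) -> (-4,22) [heading=90, draw]
RT 15: heading 90 -> 75
Final: pos=(-4,22), heading=75, 3 segment(s) drawn

Answer: 75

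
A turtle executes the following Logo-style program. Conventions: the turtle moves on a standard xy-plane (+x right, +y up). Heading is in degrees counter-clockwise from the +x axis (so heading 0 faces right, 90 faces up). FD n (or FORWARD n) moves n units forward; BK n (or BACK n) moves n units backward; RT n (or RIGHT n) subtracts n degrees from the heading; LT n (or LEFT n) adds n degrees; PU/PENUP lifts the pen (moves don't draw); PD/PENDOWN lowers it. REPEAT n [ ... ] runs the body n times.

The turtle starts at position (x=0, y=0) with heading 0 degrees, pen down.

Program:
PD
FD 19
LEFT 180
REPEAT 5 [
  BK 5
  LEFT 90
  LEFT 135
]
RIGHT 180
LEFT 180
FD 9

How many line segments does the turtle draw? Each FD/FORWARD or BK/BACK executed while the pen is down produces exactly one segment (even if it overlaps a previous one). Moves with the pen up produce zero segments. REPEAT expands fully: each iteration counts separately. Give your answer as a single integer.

Answer: 7

Derivation:
Executing turtle program step by step:
Start: pos=(0,0), heading=0, pen down
PD: pen down
FD 19: (0,0) -> (19,0) [heading=0, draw]
LT 180: heading 0 -> 180
REPEAT 5 [
  -- iteration 1/5 --
  BK 5: (19,0) -> (24,0) [heading=180, draw]
  LT 90: heading 180 -> 270
  LT 135: heading 270 -> 45
  -- iteration 2/5 --
  BK 5: (24,0) -> (20.464,-3.536) [heading=45, draw]
  LT 90: heading 45 -> 135
  LT 135: heading 135 -> 270
  -- iteration 3/5 --
  BK 5: (20.464,-3.536) -> (20.464,1.464) [heading=270, draw]
  LT 90: heading 270 -> 0
  LT 135: heading 0 -> 135
  -- iteration 4/5 --
  BK 5: (20.464,1.464) -> (24,-2.071) [heading=135, draw]
  LT 90: heading 135 -> 225
  LT 135: heading 225 -> 0
  -- iteration 5/5 --
  BK 5: (24,-2.071) -> (19,-2.071) [heading=0, draw]
  LT 90: heading 0 -> 90
  LT 135: heading 90 -> 225
]
RT 180: heading 225 -> 45
LT 180: heading 45 -> 225
FD 9: (19,-2.071) -> (12.636,-8.435) [heading=225, draw]
Final: pos=(12.636,-8.435), heading=225, 7 segment(s) drawn
Segments drawn: 7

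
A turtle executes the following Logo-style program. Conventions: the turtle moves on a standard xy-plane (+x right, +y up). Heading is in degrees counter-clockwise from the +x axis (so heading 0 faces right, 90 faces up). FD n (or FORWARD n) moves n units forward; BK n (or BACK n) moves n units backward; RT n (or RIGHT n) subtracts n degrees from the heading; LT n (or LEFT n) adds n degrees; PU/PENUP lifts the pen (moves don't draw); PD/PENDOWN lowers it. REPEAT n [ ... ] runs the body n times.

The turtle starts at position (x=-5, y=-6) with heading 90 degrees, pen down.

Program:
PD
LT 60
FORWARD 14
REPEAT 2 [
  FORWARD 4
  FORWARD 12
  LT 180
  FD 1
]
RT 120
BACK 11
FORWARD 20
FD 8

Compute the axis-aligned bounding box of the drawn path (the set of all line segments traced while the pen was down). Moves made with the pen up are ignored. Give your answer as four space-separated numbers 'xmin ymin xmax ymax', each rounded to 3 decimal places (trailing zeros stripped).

Executing turtle program step by step:
Start: pos=(-5,-6), heading=90, pen down
PD: pen down
LT 60: heading 90 -> 150
FD 14: (-5,-6) -> (-17.124,1) [heading=150, draw]
REPEAT 2 [
  -- iteration 1/2 --
  FD 4: (-17.124,1) -> (-20.588,3) [heading=150, draw]
  FD 12: (-20.588,3) -> (-30.981,9) [heading=150, draw]
  LT 180: heading 150 -> 330
  FD 1: (-30.981,9) -> (-30.115,8.5) [heading=330, draw]
  -- iteration 2/2 --
  FD 4: (-30.115,8.5) -> (-26.651,6.5) [heading=330, draw]
  FD 12: (-26.651,6.5) -> (-16.258,0.5) [heading=330, draw]
  LT 180: heading 330 -> 150
  FD 1: (-16.258,0.5) -> (-17.124,1) [heading=150, draw]
]
RT 120: heading 150 -> 30
BK 11: (-17.124,1) -> (-26.651,-4.5) [heading=30, draw]
FD 20: (-26.651,-4.5) -> (-9.33,5.5) [heading=30, draw]
FD 8: (-9.33,5.5) -> (-2.402,9.5) [heading=30, draw]
Final: pos=(-2.402,9.5), heading=30, 10 segment(s) drawn

Segment endpoints: x in {-30.981, -30.115, -26.651, -20.588, -17.124, -17.124, -16.258, -9.33, -5, -2.402}, y in {-6, -4.5, 0.5, 1, 1, 3, 5.5, 6.5, 8.5, 9, 9.5}
xmin=-30.981, ymin=-6, xmax=-2.402, ymax=9.5

Answer: -30.981 -6 -2.402 9.5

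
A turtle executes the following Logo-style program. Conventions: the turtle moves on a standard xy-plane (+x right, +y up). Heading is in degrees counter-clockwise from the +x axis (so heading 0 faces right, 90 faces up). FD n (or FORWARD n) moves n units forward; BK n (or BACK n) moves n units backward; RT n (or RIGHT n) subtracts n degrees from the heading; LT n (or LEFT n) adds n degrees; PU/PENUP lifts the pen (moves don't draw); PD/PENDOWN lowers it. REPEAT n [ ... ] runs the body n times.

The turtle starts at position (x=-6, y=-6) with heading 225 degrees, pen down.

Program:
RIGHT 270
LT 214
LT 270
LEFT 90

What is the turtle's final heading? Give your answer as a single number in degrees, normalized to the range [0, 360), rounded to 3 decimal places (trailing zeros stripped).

Answer: 169

Derivation:
Executing turtle program step by step:
Start: pos=(-6,-6), heading=225, pen down
RT 270: heading 225 -> 315
LT 214: heading 315 -> 169
LT 270: heading 169 -> 79
LT 90: heading 79 -> 169
Final: pos=(-6,-6), heading=169, 0 segment(s) drawn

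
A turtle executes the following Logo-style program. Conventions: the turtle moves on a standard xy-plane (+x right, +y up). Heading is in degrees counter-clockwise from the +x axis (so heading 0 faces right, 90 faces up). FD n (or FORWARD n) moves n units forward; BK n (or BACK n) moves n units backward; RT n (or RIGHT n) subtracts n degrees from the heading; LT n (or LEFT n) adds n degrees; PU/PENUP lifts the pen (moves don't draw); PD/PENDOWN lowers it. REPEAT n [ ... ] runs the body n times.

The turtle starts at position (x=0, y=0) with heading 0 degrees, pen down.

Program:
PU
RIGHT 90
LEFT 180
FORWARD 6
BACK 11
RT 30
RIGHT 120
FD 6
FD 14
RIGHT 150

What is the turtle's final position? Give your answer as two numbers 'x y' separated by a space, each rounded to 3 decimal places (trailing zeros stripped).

Answer: 10 -22.321

Derivation:
Executing turtle program step by step:
Start: pos=(0,0), heading=0, pen down
PU: pen up
RT 90: heading 0 -> 270
LT 180: heading 270 -> 90
FD 6: (0,0) -> (0,6) [heading=90, move]
BK 11: (0,6) -> (0,-5) [heading=90, move]
RT 30: heading 90 -> 60
RT 120: heading 60 -> 300
FD 6: (0,-5) -> (3,-10.196) [heading=300, move]
FD 14: (3,-10.196) -> (10,-22.321) [heading=300, move]
RT 150: heading 300 -> 150
Final: pos=(10,-22.321), heading=150, 0 segment(s) drawn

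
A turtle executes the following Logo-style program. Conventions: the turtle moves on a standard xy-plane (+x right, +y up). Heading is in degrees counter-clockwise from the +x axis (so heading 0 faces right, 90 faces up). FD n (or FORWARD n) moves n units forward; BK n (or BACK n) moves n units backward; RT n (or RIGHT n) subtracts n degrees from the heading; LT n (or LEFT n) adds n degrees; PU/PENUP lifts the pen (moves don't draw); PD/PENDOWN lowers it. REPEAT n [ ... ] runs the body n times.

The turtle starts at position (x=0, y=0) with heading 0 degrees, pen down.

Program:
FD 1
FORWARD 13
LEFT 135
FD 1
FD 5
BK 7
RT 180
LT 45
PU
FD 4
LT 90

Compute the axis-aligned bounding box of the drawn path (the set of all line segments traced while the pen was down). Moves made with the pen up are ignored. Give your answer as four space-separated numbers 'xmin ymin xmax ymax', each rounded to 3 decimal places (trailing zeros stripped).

Answer: 0 -0.707 14.707 4.243

Derivation:
Executing turtle program step by step:
Start: pos=(0,0), heading=0, pen down
FD 1: (0,0) -> (1,0) [heading=0, draw]
FD 13: (1,0) -> (14,0) [heading=0, draw]
LT 135: heading 0 -> 135
FD 1: (14,0) -> (13.293,0.707) [heading=135, draw]
FD 5: (13.293,0.707) -> (9.757,4.243) [heading=135, draw]
BK 7: (9.757,4.243) -> (14.707,-0.707) [heading=135, draw]
RT 180: heading 135 -> 315
LT 45: heading 315 -> 0
PU: pen up
FD 4: (14.707,-0.707) -> (18.707,-0.707) [heading=0, move]
LT 90: heading 0 -> 90
Final: pos=(18.707,-0.707), heading=90, 5 segment(s) drawn

Segment endpoints: x in {0, 1, 9.757, 13.293, 14, 14.707}, y in {-0.707, 0, 0.707, 4.243}
xmin=0, ymin=-0.707, xmax=14.707, ymax=4.243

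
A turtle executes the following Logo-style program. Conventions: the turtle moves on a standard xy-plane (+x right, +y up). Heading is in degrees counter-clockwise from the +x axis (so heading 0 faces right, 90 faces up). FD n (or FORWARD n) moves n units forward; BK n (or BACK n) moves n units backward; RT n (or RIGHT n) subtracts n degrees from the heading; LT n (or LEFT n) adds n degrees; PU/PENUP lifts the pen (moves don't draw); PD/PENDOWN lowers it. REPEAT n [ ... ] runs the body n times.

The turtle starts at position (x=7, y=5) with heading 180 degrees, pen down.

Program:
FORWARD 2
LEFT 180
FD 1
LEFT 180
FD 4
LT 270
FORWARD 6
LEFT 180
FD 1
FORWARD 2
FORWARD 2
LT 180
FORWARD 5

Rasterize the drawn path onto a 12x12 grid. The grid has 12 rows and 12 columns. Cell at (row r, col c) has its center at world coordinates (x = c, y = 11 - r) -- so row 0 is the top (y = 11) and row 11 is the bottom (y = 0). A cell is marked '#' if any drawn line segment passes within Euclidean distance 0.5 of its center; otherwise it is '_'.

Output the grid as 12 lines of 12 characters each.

Segment 0: (7,5) -> (5,5)
Segment 1: (5,5) -> (6,5)
Segment 2: (6,5) -> (2,5)
Segment 3: (2,5) -> (2,11)
Segment 4: (2,11) -> (2,10)
Segment 5: (2,10) -> (2,8)
Segment 6: (2,8) -> (2,6)
Segment 7: (2,6) -> (2,11)

Answer: __#_________
__#_________
__#_________
__#_________
__#_________
__#_________
__######____
____________
____________
____________
____________
____________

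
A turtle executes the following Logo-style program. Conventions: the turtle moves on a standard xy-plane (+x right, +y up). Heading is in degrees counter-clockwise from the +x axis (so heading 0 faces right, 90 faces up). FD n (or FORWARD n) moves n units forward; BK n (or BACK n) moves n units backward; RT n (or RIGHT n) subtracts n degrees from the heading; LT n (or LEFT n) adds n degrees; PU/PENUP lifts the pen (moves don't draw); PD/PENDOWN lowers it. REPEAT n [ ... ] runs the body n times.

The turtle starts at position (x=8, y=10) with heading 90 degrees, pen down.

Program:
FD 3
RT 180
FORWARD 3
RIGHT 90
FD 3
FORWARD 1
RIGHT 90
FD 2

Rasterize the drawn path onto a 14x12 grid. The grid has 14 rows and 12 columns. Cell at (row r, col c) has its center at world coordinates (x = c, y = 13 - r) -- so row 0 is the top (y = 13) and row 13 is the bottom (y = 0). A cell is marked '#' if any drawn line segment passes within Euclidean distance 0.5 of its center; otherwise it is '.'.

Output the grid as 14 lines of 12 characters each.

Answer: ........#...
....#...#...
....#...#...
....#####...
............
............
............
............
............
............
............
............
............
............

Derivation:
Segment 0: (8,10) -> (8,13)
Segment 1: (8,13) -> (8,10)
Segment 2: (8,10) -> (5,10)
Segment 3: (5,10) -> (4,10)
Segment 4: (4,10) -> (4,12)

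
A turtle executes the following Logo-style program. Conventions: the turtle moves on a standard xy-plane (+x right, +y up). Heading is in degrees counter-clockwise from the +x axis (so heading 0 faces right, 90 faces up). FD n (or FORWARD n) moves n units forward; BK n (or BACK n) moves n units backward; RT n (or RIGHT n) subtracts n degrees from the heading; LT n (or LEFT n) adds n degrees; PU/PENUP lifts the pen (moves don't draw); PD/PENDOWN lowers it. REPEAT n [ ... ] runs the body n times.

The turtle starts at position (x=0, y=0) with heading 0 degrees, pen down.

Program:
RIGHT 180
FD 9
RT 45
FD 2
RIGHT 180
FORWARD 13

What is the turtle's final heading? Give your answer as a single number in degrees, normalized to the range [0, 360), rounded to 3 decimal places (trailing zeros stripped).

Executing turtle program step by step:
Start: pos=(0,0), heading=0, pen down
RT 180: heading 0 -> 180
FD 9: (0,0) -> (-9,0) [heading=180, draw]
RT 45: heading 180 -> 135
FD 2: (-9,0) -> (-10.414,1.414) [heading=135, draw]
RT 180: heading 135 -> 315
FD 13: (-10.414,1.414) -> (-1.222,-7.778) [heading=315, draw]
Final: pos=(-1.222,-7.778), heading=315, 3 segment(s) drawn

Answer: 315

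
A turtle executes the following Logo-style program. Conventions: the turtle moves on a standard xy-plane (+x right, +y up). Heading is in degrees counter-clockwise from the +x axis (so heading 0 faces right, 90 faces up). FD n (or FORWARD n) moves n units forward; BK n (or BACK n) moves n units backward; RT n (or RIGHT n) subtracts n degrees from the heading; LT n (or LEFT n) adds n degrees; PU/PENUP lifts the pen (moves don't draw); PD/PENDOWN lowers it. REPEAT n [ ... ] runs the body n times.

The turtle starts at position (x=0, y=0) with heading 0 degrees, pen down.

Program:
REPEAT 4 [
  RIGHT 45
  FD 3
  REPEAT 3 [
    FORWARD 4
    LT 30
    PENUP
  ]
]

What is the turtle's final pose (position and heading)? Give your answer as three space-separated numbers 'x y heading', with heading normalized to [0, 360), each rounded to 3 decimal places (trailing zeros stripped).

Answer: 24.627 25.656 180

Derivation:
Executing turtle program step by step:
Start: pos=(0,0), heading=0, pen down
REPEAT 4 [
  -- iteration 1/4 --
  RT 45: heading 0 -> 315
  FD 3: (0,0) -> (2.121,-2.121) [heading=315, draw]
  REPEAT 3 [
    -- iteration 1/3 --
    FD 4: (2.121,-2.121) -> (4.95,-4.95) [heading=315, draw]
    LT 30: heading 315 -> 345
    PU: pen up
    -- iteration 2/3 --
    FD 4: (4.95,-4.95) -> (8.813,-5.985) [heading=345, move]
    LT 30: heading 345 -> 15
    PU: pen up
    -- iteration 3/3 --
    FD 4: (8.813,-5.985) -> (12.677,-4.95) [heading=15, move]
    LT 30: heading 15 -> 45
    PU: pen up
  ]
  -- iteration 2/4 --
  RT 45: heading 45 -> 0
  FD 3: (12.677,-4.95) -> (15.677,-4.95) [heading=0, move]
  REPEAT 3 [
    -- iteration 1/3 --
    FD 4: (15.677,-4.95) -> (19.677,-4.95) [heading=0, move]
    LT 30: heading 0 -> 30
    PU: pen up
    -- iteration 2/3 --
    FD 4: (19.677,-4.95) -> (23.141,-2.95) [heading=30, move]
    LT 30: heading 30 -> 60
    PU: pen up
    -- iteration 3/3 --
    FD 4: (23.141,-2.95) -> (25.141,0.514) [heading=60, move]
    LT 30: heading 60 -> 90
    PU: pen up
  ]
  -- iteration 3/4 --
  RT 45: heading 90 -> 45
  FD 3: (25.141,0.514) -> (27.263,2.636) [heading=45, move]
  REPEAT 3 [
    -- iteration 1/3 --
    FD 4: (27.263,2.636) -> (30.091,5.464) [heading=45, move]
    LT 30: heading 45 -> 75
    PU: pen up
    -- iteration 2/3 --
    FD 4: (30.091,5.464) -> (31.126,9.328) [heading=75, move]
    LT 30: heading 75 -> 105
    PU: pen up
    -- iteration 3/3 --
    FD 4: (31.126,9.328) -> (30.091,13.192) [heading=105, move]
    LT 30: heading 105 -> 135
    PU: pen up
  ]
  -- iteration 4/4 --
  RT 45: heading 135 -> 90
  FD 3: (30.091,13.192) -> (30.091,16.192) [heading=90, move]
  REPEAT 3 [
    -- iteration 1/3 --
    FD 4: (30.091,16.192) -> (30.091,20.192) [heading=90, move]
    LT 30: heading 90 -> 120
    PU: pen up
    -- iteration 2/3 --
    FD 4: (30.091,20.192) -> (28.091,23.656) [heading=120, move]
    LT 30: heading 120 -> 150
    PU: pen up
    -- iteration 3/3 --
    FD 4: (28.091,23.656) -> (24.627,25.656) [heading=150, move]
    LT 30: heading 150 -> 180
    PU: pen up
  ]
]
Final: pos=(24.627,25.656), heading=180, 2 segment(s) drawn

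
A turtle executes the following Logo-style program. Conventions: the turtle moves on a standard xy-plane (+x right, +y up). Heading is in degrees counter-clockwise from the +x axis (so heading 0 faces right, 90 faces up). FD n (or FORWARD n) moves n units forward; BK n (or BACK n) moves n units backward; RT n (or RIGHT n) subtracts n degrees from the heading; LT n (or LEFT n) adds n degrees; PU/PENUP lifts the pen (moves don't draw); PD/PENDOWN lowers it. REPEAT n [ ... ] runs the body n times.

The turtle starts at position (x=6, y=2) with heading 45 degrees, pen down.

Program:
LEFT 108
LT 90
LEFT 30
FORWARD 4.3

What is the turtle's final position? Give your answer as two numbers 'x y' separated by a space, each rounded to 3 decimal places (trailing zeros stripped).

Answer: 6.225 -2.294

Derivation:
Executing turtle program step by step:
Start: pos=(6,2), heading=45, pen down
LT 108: heading 45 -> 153
LT 90: heading 153 -> 243
LT 30: heading 243 -> 273
FD 4.3: (6,2) -> (6.225,-2.294) [heading=273, draw]
Final: pos=(6.225,-2.294), heading=273, 1 segment(s) drawn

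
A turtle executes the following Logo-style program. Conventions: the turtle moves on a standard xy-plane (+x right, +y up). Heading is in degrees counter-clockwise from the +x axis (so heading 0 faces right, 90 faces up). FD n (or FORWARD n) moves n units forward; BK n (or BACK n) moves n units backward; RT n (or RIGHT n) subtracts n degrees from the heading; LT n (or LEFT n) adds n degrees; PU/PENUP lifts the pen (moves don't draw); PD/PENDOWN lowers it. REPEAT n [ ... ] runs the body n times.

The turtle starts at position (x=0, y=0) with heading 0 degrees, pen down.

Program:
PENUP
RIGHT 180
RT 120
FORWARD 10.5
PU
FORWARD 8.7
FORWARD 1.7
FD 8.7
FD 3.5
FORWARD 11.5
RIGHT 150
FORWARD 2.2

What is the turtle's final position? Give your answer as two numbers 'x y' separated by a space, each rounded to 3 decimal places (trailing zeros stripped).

Answer: 22.3 36.425

Derivation:
Executing turtle program step by step:
Start: pos=(0,0), heading=0, pen down
PU: pen up
RT 180: heading 0 -> 180
RT 120: heading 180 -> 60
FD 10.5: (0,0) -> (5.25,9.093) [heading=60, move]
PU: pen up
FD 8.7: (5.25,9.093) -> (9.6,16.628) [heading=60, move]
FD 1.7: (9.6,16.628) -> (10.45,18.1) [heading=60, move]
FD 8.7: (10.45,18.1) -> (14.8,25.634) [heading=60, move]
FD 3.5: (14.8,25.634) -> (16.55,28.665) [heading=60, move]
FD 11.5: (16.55,28.665) -> (22.3,38.625) [heading=60, move]
RT 150: heading 60 -> 270
FD 2.2: (22.3,38.625) -> (22.3,36.425) [heading=270, move]
Final: pos=(22.3,36.425), heading=270, 0 segment(s) drawn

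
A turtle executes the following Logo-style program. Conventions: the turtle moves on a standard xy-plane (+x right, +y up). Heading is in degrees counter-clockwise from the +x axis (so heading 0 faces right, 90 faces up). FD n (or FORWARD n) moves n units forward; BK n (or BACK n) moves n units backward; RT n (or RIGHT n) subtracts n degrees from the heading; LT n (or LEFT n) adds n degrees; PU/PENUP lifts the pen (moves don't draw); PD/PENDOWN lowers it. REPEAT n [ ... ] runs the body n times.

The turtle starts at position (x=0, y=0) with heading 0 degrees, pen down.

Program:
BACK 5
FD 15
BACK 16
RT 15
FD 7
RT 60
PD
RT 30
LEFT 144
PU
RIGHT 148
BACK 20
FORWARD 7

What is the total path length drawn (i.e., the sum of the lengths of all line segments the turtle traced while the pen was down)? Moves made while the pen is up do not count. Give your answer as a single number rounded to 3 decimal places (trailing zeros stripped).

Executing turtle program step by step:
Start: pos=(0,0), heading=0, pen down
BK 5: (0,0) -> (-5,0) [heading=0, draw]
FD 15: (-5,0) -> (10,0) [heading=0, draw]
BK 16: (10,0) -> (-6,0) [heading=0, draw]
RT 15: heading 0 -> 345
FD 7: (-6,0) -> (0.761,-1.812) [heading=345, draw]
RT 60: heading 345 -> 285
PD: pen down
RT 30: heading 285 -> 255
LT 144: heading 255 -> 39
PU: pen up
RT 148: heading 39 -> 251
BK 20: (0.761,-1.812) -> (7.273,17.099) [heading=251, move]
FD 7: (7.273,17.099) -> (4.994,10.48) [heading=251, move]
Final: pos=(4.994,10.48), heading=251, 4 segment(s) drawn

Segment lengths:
  seg 1: (0,0) -> (-5,0), length = 5
  seg 2: (-5,0) -> (10,0), length = 15
  seg 3: (10,0) -> (-6,0), length = 16
  seg 4: (-6,0) -> (0.761,-1.812), length = 7
Total = 43

Answer: 43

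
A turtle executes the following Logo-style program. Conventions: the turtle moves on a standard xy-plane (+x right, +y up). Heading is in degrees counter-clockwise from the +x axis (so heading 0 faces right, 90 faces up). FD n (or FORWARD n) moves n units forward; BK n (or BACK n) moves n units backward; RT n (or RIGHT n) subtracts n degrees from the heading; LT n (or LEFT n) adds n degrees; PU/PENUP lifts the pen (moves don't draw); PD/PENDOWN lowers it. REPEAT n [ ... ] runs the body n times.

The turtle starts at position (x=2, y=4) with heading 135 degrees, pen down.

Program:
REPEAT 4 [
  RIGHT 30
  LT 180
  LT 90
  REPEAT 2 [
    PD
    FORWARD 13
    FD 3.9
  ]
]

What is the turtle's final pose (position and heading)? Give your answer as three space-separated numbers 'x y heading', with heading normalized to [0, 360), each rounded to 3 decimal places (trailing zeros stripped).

Answer: 34.648 12.748 15

Derivation:
Executing turtle program step by step:
Start: pos=(2,4), heading=135, pen down
REPEAT 4 [
  -- iteration 1/4 --
  RT 30: heading 135 -> 105
  LT 180: heading 105 -> 285
  LT 90: heading 285 -> 15
  REPEAT 2 [
    -- iteration 1/2 --
    PD: pen down
    FD 13: (2,4) -> (14.557,7.365) [heading=15, draw]
    FD 3.9: (14.557,7.365) -> (18.324,8.374) [heading=15, draw]
    -- iteration 2/2 --
    PD: pen down
    FD 13: (18.324,8.374) -> (30.881,11.739) [heading=15, draw]
    FD 3.9: (30.881,11.739) -> (34.648,12.748) [heading=15, draw]
  ]
  -- iteration 2/4 --
  RT 30: heading 15 -> 345
  LT 180: heading 345 -> 165
  LT 90: heading 165 -> 255
  REPEAT 2 [
    -- iteration 1/2 --
    PD: pen down
    FD 13: (34.648,12.748) -> (31.284,0.191) [heading=255, draw]
    FD 3.9: (31.284,0.191) -> (30.274,-3.576) [heading=255, draw]
    -- iteration 2/2 --
    PD: pen down
    FD 13: (30.274,-3.576) -> (26.91,-16.133) [heading=255, draw]
    FD 3.9: (26.91,-16.133) -> (25.9,-19.9) [heading=255, draw]
  ]
  -- iteration 3/4 --
  RT 30: heading 255 -> 225
  LT 180: heading 225 -> 45
  LT 90: heading 45 -> 135
  REPEAT 2 [
    -- iteration 1/2 --
    PD: pen down
    FD 13: (25.9,-19.9) -> (16.708,-10.708) [heading=135, draw]
    FD 3.9: (16.708,-10.708) -> (13.95,-7.95) [heading=135, draw]
    -- iteration 2/2 --
    PD: pen down
    FD 13: (13.95,-7.95) -> (4.758,1.242) [heading=135, draw]
    FD 3.9: (4.758,1.242) -> (2,4) [heading=135, draw]
  ]
  -- iteration 4/4 --
  RT 30: heading 135 -> 105
  LT 180: heading 105 -> 285
  LT 90: heading 285 -> 15
  REPEAT 2 [
    -- iteration 1/2 --
    PD: pen down
    FD 13: (2,4) -> (14.557,7.365) [heading=15, draw]
    FD 3.9: (14.557,7.365) -> (18.324,8.374) [heading=15, draw]
    -- iteration 2/2 --
    PD: pen down
    FD 13: (18.324,8.374) -> (30.881,11.739) [heading=15, draw]
    FD 3.9: (30.881,11.739) -> (34.648,12.748) [heading=15, draw]
  ]
]
Final: pos=(34.648,12.748), heading=15, 16 segment(s) drawn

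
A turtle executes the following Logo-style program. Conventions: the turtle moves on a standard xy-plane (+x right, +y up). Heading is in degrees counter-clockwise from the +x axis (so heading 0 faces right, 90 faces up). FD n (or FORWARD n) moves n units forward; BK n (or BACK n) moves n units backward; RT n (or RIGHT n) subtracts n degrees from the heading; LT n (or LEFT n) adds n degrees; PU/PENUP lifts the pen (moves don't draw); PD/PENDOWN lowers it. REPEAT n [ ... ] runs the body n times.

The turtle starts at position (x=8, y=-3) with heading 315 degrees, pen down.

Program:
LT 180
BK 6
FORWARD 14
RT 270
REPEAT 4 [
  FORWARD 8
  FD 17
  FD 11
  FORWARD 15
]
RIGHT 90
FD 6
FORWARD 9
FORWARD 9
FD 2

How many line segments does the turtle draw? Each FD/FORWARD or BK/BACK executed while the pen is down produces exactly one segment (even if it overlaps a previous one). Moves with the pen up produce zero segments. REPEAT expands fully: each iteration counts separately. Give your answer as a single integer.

Executing turtle program step by step:
Start: pos=(8,-3), heading=315, pen down
LT 180: heading 315 -> 135
BK 6: (8,-3) -> (12.243,-7.243) [heading=135, draw]
FD 14: (12.243,-7.243) -> (2.343,2.657) [heading=135, draw]
RT 270: heading 135 -> 225
REPEAT 4 [
  -- iteration 1/4 --
  FD 8: (2.343,2.657) -> (-3.314,-3) [heading=225, draw]
  FD 17: (-3.314,-3) -> (-15.335,-15.021) [heading=225, draw]
  FD 11: (-15.335,-15.021) -> (-23.113,-22.799) [heading=225, draw]
  FD 15: (-23.113,-22.799) -> (-33.719,-33.406) [heading=225, draw]
  -- iteration 2/4 --
  FD 8: (-33.719,-33.406) -> (-39.376,-39.062) [heading=225, draw]
  FD 17: (-39.376,-39.062) -> (-51.397,-51.083) [heading=225, draw]
  FD 11: (-51.397,-51.083) -> (-59.175,-58.861) [heading=225, draw]
  FD 15: (-59.175,-58.861) -> (-69.782,-69.468) [heading=225, draw]
  -- iteration 3/4 --
  FD 8: (-69.782,-69.468) -> (-75.439,-75.125) [heading=225, draw]
  FD 17: (-75.439,-75.125) -> (-87.459,-87.146) [heading=225, draw]
  FD 11: (-87.459,-87.146) -> (-95.238,-94.924) [heading=225, draw]
  FD 15: (-95.238,-94.924) -> (-105.844,-105.53) [heading=225, draw]
  -- iteration 4/4 --
  FD 8: (-105.844,-105.53) -> (-111.501,-111.187) [heading=225, draw]
  FD 17: (-111.501,-111.187) -> (-123.522,-123.208) [heading=225, draw]
  FD 11: (-123.522,-123.208) -> (-131.3,-130.986) [heading=225, draw]
  FD 15: (-131.3,-130.986) -> (-141.907,-141.593) [heading=225, draw]
]
RT 90: heading 225 -> 135
FD 6: (-141.907,-141.593) -> (-146.149,-137.35) [heading=135, draw]
FD 9: (-146.149,-137.35) -> (-152.513,-130.986) [heading=135, draw]
FD 9: (-152.513,-130.986) -> (-158.877,-124.622) [heading=135, draw]
FD 2: (-158.877,-124.622) -> (-160.291,-123.208) [heading=135, draw]
Final: pos=(-160.291,-123.208), heading=135, 22 segment(s) drawn
Segments drawn: 22

Answer: 22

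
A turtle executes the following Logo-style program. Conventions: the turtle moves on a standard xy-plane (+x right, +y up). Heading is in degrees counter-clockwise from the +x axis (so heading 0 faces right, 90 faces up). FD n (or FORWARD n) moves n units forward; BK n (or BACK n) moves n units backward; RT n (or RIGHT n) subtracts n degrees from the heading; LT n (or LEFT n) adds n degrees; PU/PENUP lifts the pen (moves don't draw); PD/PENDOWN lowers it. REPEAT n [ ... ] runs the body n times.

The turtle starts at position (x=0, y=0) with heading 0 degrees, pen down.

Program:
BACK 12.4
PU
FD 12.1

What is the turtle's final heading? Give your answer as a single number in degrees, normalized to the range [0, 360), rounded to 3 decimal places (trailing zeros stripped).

Answer: 0

Derivation:
Executing turtle program step by step:
Start: pos=(0,0), heading=0, pen down
BK 12.4: (0,0) -> (-12.4,0) [heading=0, draw]
PU: pen up
FD 12.1: (-12.4,0) -> (-0.3,0) [heading=0, move]
Final: pos=(-0.3,0), heading=0, 1 segment(s) drawn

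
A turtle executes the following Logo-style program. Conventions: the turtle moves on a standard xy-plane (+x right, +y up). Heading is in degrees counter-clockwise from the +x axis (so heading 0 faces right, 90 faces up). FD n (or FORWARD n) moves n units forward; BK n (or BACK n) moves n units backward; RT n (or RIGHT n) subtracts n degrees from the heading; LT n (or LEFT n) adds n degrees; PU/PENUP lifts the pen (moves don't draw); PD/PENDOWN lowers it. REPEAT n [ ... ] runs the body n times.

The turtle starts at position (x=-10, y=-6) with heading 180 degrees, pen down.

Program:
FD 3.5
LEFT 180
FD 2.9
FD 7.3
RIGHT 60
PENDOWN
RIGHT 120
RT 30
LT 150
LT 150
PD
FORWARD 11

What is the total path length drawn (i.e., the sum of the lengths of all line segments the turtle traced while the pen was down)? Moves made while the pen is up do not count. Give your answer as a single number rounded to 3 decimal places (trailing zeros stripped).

Answer: 24.7

Derivation:
Executing turtle program step by step:
Start: pos=(-10,-6), heading=180, pen down
FD 3.5: (-10,-6) -> (-13.5,-6) [heading=180, draw]
LT 180: heading 180 -> 0
FD 2.9: (-13.5,-6) -> (-10.6,-6) [heading=0, draw]
FD 7.3: (-10.6,-6) -> (-3.3,-6) [heading=0, draw]
RT 60: heading 0 -> 300
PD: pen down
RT 120: heading 300 -> 180
RT 30: heading 180 -> 150
LT 150: heading 150 -> 300
LT 150: heading 300 -> 90
PD: pen down
FD 11: (-3.3,-6) -> (-3.3,5) [heading=90, draw]
Final: pos=(-3.3,5), heading=90, 4 segment(s) drawn

Segment lengths:
  seg 1: (-10,-6) -> (-13.5,-6), length = 3.5
  seg 2: (-13.5,-6) -> (-10.6,-6), length = 2.9
  seg 3: (-10.6,-6) -> (-3.3,-6), length = 7.3
  seg 4: (-3.3,-6) -> (-3.3,5), length = 11
Total = 24.7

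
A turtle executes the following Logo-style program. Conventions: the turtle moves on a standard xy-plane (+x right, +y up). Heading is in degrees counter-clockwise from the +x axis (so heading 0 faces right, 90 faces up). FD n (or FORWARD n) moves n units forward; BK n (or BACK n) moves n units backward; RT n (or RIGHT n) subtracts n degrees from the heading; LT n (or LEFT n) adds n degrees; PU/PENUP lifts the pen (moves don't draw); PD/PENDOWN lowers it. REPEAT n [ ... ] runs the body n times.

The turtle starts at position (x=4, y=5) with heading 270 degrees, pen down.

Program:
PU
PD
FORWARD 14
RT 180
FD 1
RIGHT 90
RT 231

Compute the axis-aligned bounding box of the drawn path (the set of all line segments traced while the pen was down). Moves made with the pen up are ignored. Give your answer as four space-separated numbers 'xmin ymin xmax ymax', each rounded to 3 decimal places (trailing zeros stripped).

Answer: 4 -9 4 5

Derivation:
Executing turtle program step by step:
Start: pos=(4,5), heading=270, pen down
PU: pen up
PD: pen down
FD 14: (4,5) -> (4,-9) [heading=270, draw]
RT 180: heading 270 -> 90
FD 1: (4,-9) -> (4,-8) [heading=90, draw]
RT 90: heading 90 -> 0
RT 231: heading 0 -> 129
Final: pos=(4,-8), heading=129, 2 segment(s) drawn

Segment endpoints: x in {4, 4}, y in {-9, -8, 5}
xmin=4, ymin=-9, xmax=4, ymax=5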